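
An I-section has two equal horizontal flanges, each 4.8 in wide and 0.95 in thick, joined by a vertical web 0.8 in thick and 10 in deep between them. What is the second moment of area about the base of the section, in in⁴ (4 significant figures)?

Treat the section as a set of non-overlapping primitives; coordinates are from the bounding-box lower-left.
Bottom flange: 4.8 × 0.95, A = 4.56 in², y = 0.475 in, Ī = 0.34295 in⁴.
Web: 0.8 × 10, A = 8 in², y = 5.95 in, Ī = 66.6667 in⁴.
Top flange: 4.8 × 0.95, A = 4.56 in², y = 11.425 in, Ī = 0.34295 in⁴.
Transfer each piece to the base of the section using Ī + A·d² with d = y − 0:
  bottom flange: d = 0.475 in → contributes +1.3718 in⁴
  web: d = 5.95 in → contributes +349.887 in⁴
  top flange: d = 11.425 in → contributes +595.563 in⁴
Total I = 946.821 in⁴.

I_base ≈ 946.8 in⁴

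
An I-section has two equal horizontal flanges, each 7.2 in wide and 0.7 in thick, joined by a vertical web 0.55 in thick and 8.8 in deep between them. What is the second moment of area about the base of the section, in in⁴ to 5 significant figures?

I_base ≈ 647.14 in⁴

Treat the section as a set of non-overlapping primitives; coordinates are from the bounding-box lower-left.
Bottom flange: 7.2 × 0.7, A = 5.04 in², y = 0.35 in, Ī = 0.2058 in⁴.
Web: 0.55 × 8.8, A = 4.84 in², y = 5.1 in, Ī = 31.23413 in⁴.
Top flange: 7.2 × 0.7, A = 5.04 in², y = 9.85 in, Ī = 0.2058 in⁴.
Transfer each piece to the base of the section using Ī + A·d² with d = y − 0:
  bottom flange: d = 0.35 in → contributes +0.8232 in⁴
  web: d = 5.1 in → contributes +157.1225 in⁴
  top flange: d = 9.85 in → contributes +489.1992 in⁴
Total I = 647.1449 in⁴.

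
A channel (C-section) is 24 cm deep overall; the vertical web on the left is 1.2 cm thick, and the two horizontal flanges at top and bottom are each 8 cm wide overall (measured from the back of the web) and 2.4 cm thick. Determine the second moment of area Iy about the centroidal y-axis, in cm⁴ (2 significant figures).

Iy ≈ 370 cm⁴

Break the section into simple shapes (no overlaps), measuring from the bottom-left corner of the bounding box.
Web: 1.2 × 24, A = 28.8 cm², x = 0.6 cm, Ī = 3.456 cm⁴.
Top flange (beyond web): 6.8 × 2.4, A = 16.32 cm², x = 4.6 cm, Ī = 62.89 cm⁴.
Bottom flange (beyond web): 6.8 × 2.4, A = 16.32 cm², x = 4.6 cm, Ī = 62.89 cm⁴.
Centroid: x̄ = ΣA·x / ΣA = 2.725 cm.
Transfer each piece to the centroidal y-axis using Ī + A·d² with d = x − 2.725:
  web: d = -2.125 cm → contributes +133.5 cm⁴
  top flange (beyond web): d = 1.875 cm → contributes +120.3 cm⁴
  bottom flange (beyond web): d = 1.875 cm → contributes +120.3 cm⁴
Total I = 374 cm⁴.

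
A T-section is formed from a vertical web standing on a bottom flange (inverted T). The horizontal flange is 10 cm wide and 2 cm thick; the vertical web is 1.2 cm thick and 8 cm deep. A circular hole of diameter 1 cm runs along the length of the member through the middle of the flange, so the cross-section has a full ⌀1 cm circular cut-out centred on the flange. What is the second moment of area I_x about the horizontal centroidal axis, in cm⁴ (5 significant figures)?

I_x ≈ 217.86 cm⁴

Break the section into simple shapes (no overlaps), measuring from the bottom-left corner of the bounding box.
Flange: 10 × 2, A = 20 cm², y = 1 cm, Ī = 6.666667 cm⁴.
Web: 1.2 × 8, A = 9.6 cm², y = 6 cm, Ī = 51.2 cm⁴.
Hole (subtracted): ⌀1, A = 0.7853982 cm², y = 1 cm, Ī = 0.04908739 cm⁴.
Centroid: ȳ = ΣA·y / ΣA = 2.665822 cm.
Transfer each piece to the horizontal centroidal axis using Ī + A·d² with d = y − 2.665822:
  flange: d = -1.665822 cm → contributes +62.16593 cm⁴
  web: d = 3.334178 cm → contributes +157.9207 cm⁴
  hole: d = -1.665822 cm → contributes −2.228538 cm⁴
Total I = 217.8581 cm⁴.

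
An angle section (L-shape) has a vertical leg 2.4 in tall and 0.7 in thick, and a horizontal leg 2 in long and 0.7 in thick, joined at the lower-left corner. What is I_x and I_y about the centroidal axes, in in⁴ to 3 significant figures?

I_x ≈ 1.27 in⁴, I_y ≈ 0.787 in⁴

Break the section into simple shapes (no overlaps), measuring from the bottom-left corner of the bounding box.
Vertical leg: 0.7 × 2.4, A = 1.68 in², y = 1.2 in, Ī = 0.8064 in⁴.
Horizontal leg (remainder): 1.3 × 0.7, A = 0.91 in², y = 0.35 in, Ī = 0.037158 in⁴.
Centroid: ȳ = ΣA·y / ΣA = 0.90135 in.
Transfer each piece to the centroidal x-axis using Ī + A·d² with d = y − 0.90135:
  vertical leg: d = 0.29865 in → contributes +0.95624 in⁴
  horizontal leg (remainder): d = -0.55135 in → contributes +0.31379 in⁴
Total I = 1.27 in⁴.
For the y-axis: x̄ = 0.70135 in.
Repeating about the centroidal y-axis gives I_y = 0.78703 in⁴.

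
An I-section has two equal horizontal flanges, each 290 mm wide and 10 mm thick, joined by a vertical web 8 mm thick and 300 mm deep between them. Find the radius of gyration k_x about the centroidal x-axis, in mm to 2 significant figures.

Split into non-overlapping primitives; take the origin at the lower-left of the bounding box.
Bottom flange: 290 × 10, A = 2 900 mm², y = 5 mm, Ī = 24 167 mm⁴.
Web: 8 × 300, A = 2 400 mm², y = 160 mm, Ī = 18 000 000 mm⁴.
Top flange: 290 × 10, A = 2 900 mm², y = 315 mm, Ī = 24 167 mm⁴.
By symmetry the centroid is at mid-height, ȳ = 160 mm.
Transfer each piece to the centroidal x-axis using Ī + A·d² with d = y − 160:
  bottom flange: d = -155 mm → contributes +69 696 667 mm⁴
  web: d = 0 mm → contributes +18 000 000 mm⁴
  top flange: d = 155 mm → contributes +69 696 667 mm⁴
Total I = 157 393 333 mm⁴.
Radius of gyration: k = √(I/A) = √(157 393 333 / 8 200) = 138.5 mm.

k_x ≈ 140 mm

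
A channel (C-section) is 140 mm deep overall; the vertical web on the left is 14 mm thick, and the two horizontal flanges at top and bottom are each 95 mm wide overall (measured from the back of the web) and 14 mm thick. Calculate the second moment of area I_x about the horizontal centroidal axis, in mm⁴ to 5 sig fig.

I_x ≈ 1.2240 × 10⁷ mm⁴

Treat the section as a set of non-overlapping primitives; coordinates are from the bounding-box lower-left.
Web: 14 × 140, A = 1 960 mm², y = 70 mm, Ī = 3 201 333 mm⁴.
Top flange (beyond web): 81 × 14, A = 1 134 mm², y = 133 mm, Ī = 18 522 mm⁴.
Bottom flange (beyond web): 81 × 14, A = 1 134 mm², y = 7 mm, Ī = 18 522 mm⁴.
By symmetry the centroid is at mid-height, ȳ = 70 mm.
Transfer each piece to the horizontal centroidal axis using Ī + A·d² with d = y − 70:
  web: d = 0 mm → contributes +3 201 333 mm⁴
  top flange (beyond web): d = 63 mm → contributes +4 519 368 mm⁴
  bottom flange (beyond web): d = -63 mm → contributes +4 519 368 mm⁴
Total I = 12 240 069 mm⁴.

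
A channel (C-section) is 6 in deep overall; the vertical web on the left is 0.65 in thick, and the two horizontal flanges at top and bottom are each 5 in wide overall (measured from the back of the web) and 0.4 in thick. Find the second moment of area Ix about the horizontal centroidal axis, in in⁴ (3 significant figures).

Break the section into simple shapes (no overlaps), measuring from the bottom-left corner of the bounding box.
Web: 0.65 × 6, A = 3.9 in², y = 3 in, Ī = 11.7 in⁴.
Top flange (beyond web): 4.35 × 0.4, A = 1.74 in², y = 5.8 in, Ī = 0.0232 in⁴.
Bottom flange (beyond web): 4.35 × 0.4, A = 1.74 in², y = 0.2 in, Ī = 0.0232 in⁴.
By symmetry the centroid is at mid-height, ȳ = 3 in.
Transfer each piece to the horizontal centroidal axis using Ī + A·d² with d = y − 3:
  web: d = 0 in → contributes +11.7 in⁴
  top flange (beyond web): d = 2.8 in → contributes +13.665 in⁴
  bottom flange (beyond web): d = -2.8 in → contributes +13.665 in⁴
Total I = 39.03 in⁴.

Ix ≈ 39.0 in⁴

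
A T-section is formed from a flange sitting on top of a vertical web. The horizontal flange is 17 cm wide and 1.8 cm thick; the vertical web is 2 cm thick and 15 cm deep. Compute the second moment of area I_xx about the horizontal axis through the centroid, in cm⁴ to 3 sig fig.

I_xx ≈ 1640 cm⁴

Split into non-overlapping primitives; take the origin at the lower-left of the bounding box.
Flange: 17 × 1.8, A = 30.6 cm², y = 15.9 cm, Ī = 8.262 cm⁴.
Web: 2 × 15, A = 30 cm², y = 7.5 cm, Ī = 562.5 cm⁴.
Centroid: ȳ = ΣA·y / ΣA = 11.742 cm.
Transfer each piece to the horizontal axis through the centroid using Ī + A·d² with d = y − 11.742:
  flange: d = 4.1584 cm → contributes +537.41 cm⁴
  web: d = -4.2416 cm → contributes +1102.2 cm⁴
Total I = 1639.6 cm⁴.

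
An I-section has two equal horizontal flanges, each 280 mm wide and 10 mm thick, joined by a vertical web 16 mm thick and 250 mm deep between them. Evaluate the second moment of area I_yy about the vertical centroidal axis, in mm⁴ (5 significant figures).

I_yy ≈ 3.6672 × 10⁷ mm⁴

Decompose the section into non-overlapping parts with the origin at the bottom-left of its bounding rectangle.
Bottom flange: 280 × 10, A = 2 800 mm², x = 140 mm, Ī = 18 293 333 mm⁴.
Web: 16 × 250, A = 4 000 mm², x = 140 mm, Ī = 85333.33 mm⁴.
Top flange: 280 × 10, A = 2 800 mm², x = 140 mm, Ī = 18 293 333 mm⁴.
By symmetry the centroid is at mid-width, x̄ = 140 mm.
All pieces are centred on the vertical centroidal axis, so I = ΣĪ = 36 672 000 mm⁴.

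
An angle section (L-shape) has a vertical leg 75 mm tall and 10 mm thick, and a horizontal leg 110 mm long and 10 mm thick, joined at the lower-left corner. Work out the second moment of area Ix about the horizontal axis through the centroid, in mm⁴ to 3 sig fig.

Break the section into simple shapes (no overlaps), measuring from the bottom-left corner of the bounding box.
Vertical leg: 10 × 75, A = 750 mm², y = 37.5 mm, Ī = 351 563 mm⁴.
Horizontal leg (remainder): 100 × 10, A = 1 000 mm², y = 5 mm, Ī = 8333.3 mm⁴.
Centroid: ȳ = ΣA·y / ΣA = 18.929 mm.
Transfer each piece to the horizontal axis through the centroid using Ī + A·d² with d = y − 18.929:
  vertical leg: d = 18.571 mm → contributes +610 236 mm⁴
  horizontal leg (remainder): d = -13.929 mm → contributes +202 338 mm⁴
Total I = 812 574 mm⁴.

Ix ≈ 8.13 × 10⁵ mm⁴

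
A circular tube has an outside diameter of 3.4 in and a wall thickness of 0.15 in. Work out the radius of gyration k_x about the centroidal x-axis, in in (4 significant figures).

k_x ≈ 1.150 in

Treat the section as a set of non-overlapping primitives; coordinates are from the bounding-box lower-left.
Outer circle: ⌀3.4, A = 9.0792 in², y = 1.7 in, Ī = 6.55972 in⁴.
Bore (subtracted): ⌀3.1, A = 7.54768 in², y = 1.7 in, Ī = 4.53332 in⁴.
By symmetry the centroid is at mid-height, ȳ = 1.7 in.
All pieces are centred on the centroidal x-axis, so I = ΣĪ (holes subtracted) = 2.0264 in⁴.
Radius of gyration: k = √(I/A) = √(2.0264 / 1.53153) = 1.15027 in.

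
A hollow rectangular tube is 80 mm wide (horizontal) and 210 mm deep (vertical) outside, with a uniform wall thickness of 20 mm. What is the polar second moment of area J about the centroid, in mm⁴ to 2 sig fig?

J ≈ 5.3 × 10⁷ mm⁴

Decompose the section into non-overlapping parts with the origin at the bottom-left of its bounding rectangle.
Outer rectangle: 80 × 210, A = 16 800 mm², y = 105 mm, Ī = 61 740 000 mm⁴.
Inner void (subtracted): 40 × 170, A = 6 800 mm², y = 105 mm, Ī = 16 376 667 mm⁴.
By symmetry the centroid is at mid-height, ȳ = 105 mm.
All pieces are centred on the centroidal x-axis, so I = ΣĪ (holes subtracted) = 45 363 333 mm⁴.
Repeating about the centroidal y-axis gives I_y = 8 053 333 mm⁴.
Polar second moment: J = I_x + I_y = 53 416 667 mm⁴.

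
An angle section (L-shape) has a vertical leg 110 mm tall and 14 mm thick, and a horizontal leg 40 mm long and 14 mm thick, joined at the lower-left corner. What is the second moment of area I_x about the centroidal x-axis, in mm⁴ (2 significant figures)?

Break the section into simple shapes (no overlaps), measuring from the bottom-left corner of the bounding box.
Vertical leg: 14 × 110, A = 1 540 mm², y = 55 mm, Ī = 1 552 833 mm⁴.
Horizontal leg (remainder): 26 × 14, A = 364 mm², y = 7 mm, Ī = 5 945 mm⁴.
Centroid: ȳ = ΣA·y / ΣA = 45.82 mm.
Transfer each piece to the centroidal x-axis using Ī + A·d² with d = y − 45.82:
  vertical leg: d = 9.176 mm → contributes +1 682 513 mm⁴
  horizontal leg (remainder): d = -38.82 mm → contributes +554 590 mm⁴
Total I = 2 237 103 mm⁴.

I_x ≈ 2.2 × 10⁶ mm⁴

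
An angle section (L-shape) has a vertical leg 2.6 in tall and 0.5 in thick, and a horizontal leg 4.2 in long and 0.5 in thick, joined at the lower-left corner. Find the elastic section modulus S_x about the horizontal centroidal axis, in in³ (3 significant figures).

S_x ≈ 0.841 in³

Treat the section as a set of non-overlapping primitives; coordinates are from the bounding-box lower-left.
Vertical leg: 0.5 × 2.6, A = 1.3 in², y = 1.3 in, Ī = 0.73233 in⁴.
Horizontal leg (remainder): 3.7 × 0.5, A = 1.85 in², y = 0.25 in, Ī = 0.038542 in⁴.
Centroid: ȳ = ΣA·y / ΣA = 0.68333 in.
Transfer each piece to the horizontal centroidal axis using Ī + A·d² with d = y − 0.68333:
  vertical leg: d = 0.61667 in → contributes +1.2267 in⁴
  horizontal leg (remainder): d = -0.43333 in → contributes +0.38593 in⁴
Total I = 1.6126 in⁴.
Extreme fibre distance c = 1.9167 in; S = I/c = 0.84137 in³.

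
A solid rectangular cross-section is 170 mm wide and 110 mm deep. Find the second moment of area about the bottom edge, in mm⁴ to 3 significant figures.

I_base ≈ 7.54 × 10⁷ mm⁴

The section: 170 × 110, A = 18 700 mm², y = 55 mm, Ī = 18 855 833 mm⁴.
Transfer it to a horizontal axis along the bottom face using Ī + A·d² with d = y − 0:
  the section: d = 55 mm → contributes +75 423 333 mm⁴
Total I = 75 423 333 mm⁴.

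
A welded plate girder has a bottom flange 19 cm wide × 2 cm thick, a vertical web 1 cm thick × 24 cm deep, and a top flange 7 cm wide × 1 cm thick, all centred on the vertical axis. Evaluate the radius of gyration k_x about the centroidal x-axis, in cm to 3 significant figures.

k_x ≈ 9.54 cm

Treat the section as a set of non-overlapping primitives; coordinates are from the bounding-box lower-left.
Bottom plate: 19 × 2, A = 38 cm², y = 1 cm, Ī = 12.667 cm⁴.
Web plate: 1 × 24, A = 24 cm², y = 14 cm, Ī = 1 152 cm⁴.
Top plate: 7 × 1, A = 7 cm², y = 26.5 cm, Ī = 0.58333 cm⁴.
Centroid: ȳ = ΣA·y / ΣA = 8.1087 cm.
Transfer each piece to the centroidal x-axis using Ī + A·d² with d = y − 8.1087:
  bottom plate: d = -7.1087 cm → contributes +1932.9 cm⁴
  web plate: d = 5.8913 cm → contributes +1 985 cm⁴
  top plate: d = 18.391 cm → contributes +2368.3 cm⁴
Total I = 6286.2 cm⁴.
Radius of gyration: k = √(I/A) = √(6286.2 / 69) = 9.5448 cm.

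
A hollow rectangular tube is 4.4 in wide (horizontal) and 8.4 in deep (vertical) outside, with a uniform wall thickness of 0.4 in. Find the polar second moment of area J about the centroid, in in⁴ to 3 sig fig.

Treat the section as a set of non-overlapping primitives; coordinates are from the bounding-box lower-left.
Outer rectangle: 4.4 × 8.4, A = 36.96 in², y = 4.2 in, Ī = 217.32 in⁴.
Inner void (subtracted): 3.6 × 7.6, A = 27.36 in², y = 4.2 in, Ī = 131.69 in⁴.
By symmetry the centroid is at mid-height, ȳ = 4.2 in.
All pieces are centred on the centroidal x-axis, so I = ΣĪ (holes subtracted) = 85.632 in⁴.
Repeating about the centroidal y-axis gives I_y = 30.08 in⁴.
Polar second moment: J = I_x + I_y = 115.71 in⁴.

J ≈ 116 in⁴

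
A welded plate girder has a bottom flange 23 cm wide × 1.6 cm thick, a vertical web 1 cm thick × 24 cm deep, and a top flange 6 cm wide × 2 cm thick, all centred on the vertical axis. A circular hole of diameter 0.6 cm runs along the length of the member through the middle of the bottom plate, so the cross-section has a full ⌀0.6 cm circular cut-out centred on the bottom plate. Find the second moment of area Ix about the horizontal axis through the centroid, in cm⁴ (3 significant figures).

Ix ≈ 7840 cm⁴

Treat the section as a set of non-overlapping primitives; coordinates are from the bounding-box lower-left.
Bottom plate: 23 × 1.6, A = 36.8 cm², y = 0.8 cm, Ī = 7.8507 cm⁴.
Web plate: 1 × 24, A = 24 cm², y = 13.6 cm, Ī = 1 152 cm⁴.
Top plate: 6 × 2, A = 12 cm², y = 26.6 cm, Ī = 4 cm⁴.
Hole (subtracted): ⌀0.6, A = 0.28274 cm², y = 0.8 cm, Ī = 0.0063617 cm⁴.
Centroid: ȳ = ΣA·y / ΣA = 9.3056 cm.
Transfer each piece to the horizontal axis through the centroid using Ī + A·d² with d = y − 9.3056:
  bottom plate: d = -8.5056 cm → contributes +2670.1 cm⁴
  web plate: d = 4.2944 cm → contributes +1594.6 cm⁴
  top plate: d = 17.294 cm → contributes +3593.2 cm⁴
  hole: d = -8.5056 cm → contributes −20.461 cm⁴
Total I = 7837.5 cm⁴.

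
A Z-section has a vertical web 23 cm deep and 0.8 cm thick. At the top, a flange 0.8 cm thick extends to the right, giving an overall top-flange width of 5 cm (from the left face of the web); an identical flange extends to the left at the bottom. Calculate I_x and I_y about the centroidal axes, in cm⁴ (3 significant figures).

I_x ≈ 1640 cm⁴, I_y ≈ 52.9 cm⁴

Break the section into simple shapes (no overlaps), measuring from the bottom-left corner of the bounding box.
Web: 0.8 × 23, A = 18.4 cm², y = 11.5 cm, Ī = 811.13 cm⁴.
Top flange (beyond web): 4.2 × 0.8, A = 3.36 cm², y = 22.6 cm, Ī = 0.1792 cm⁴.
Bottom flange (beyond web): 4.2 × 0.8, A = 3.36 cm², y = 0.4 cm, Ī = 0.1792 cm⁴.
Centroid: ȳ = ΣA·y / ΣA = 11.5 cm.
Transfer each piece to the centroidal x-axis using Ī + A·d² with d = y − 11.5:
  web: d = 0 cm → contributes +811.13 cm⁴
  top flange (beyond web): d = 11.1 cm → contributes +414.16 cm⁴
  bottom flange (beyond web): d = -11.1 cm → contributes +414.16 cm⁴
Total I = 1639.5 cm⁴.
For the y-axis: x̄ = 4.6 cm.
Repeating about the centroidal y-axis gives I_y = 52.86 cm⁴.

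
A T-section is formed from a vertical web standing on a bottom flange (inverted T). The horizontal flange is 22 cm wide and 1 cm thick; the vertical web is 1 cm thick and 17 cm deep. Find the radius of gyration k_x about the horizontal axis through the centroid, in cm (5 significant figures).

k_x ≈ 5.5192 cm

Split into non-overlapping primitives; take the origin at the lower-left of the bounding box.
Flange: 22 × 1, A = 22 cm², y = 0.5 cm, Ī = 1.833333 cm⁴.
Web: 1 × 17, A = 17 cm², y = 9.5 cm, Ī = 409.4167 cm⁴.
Centroid: ȳ = ΣA·y / ΣA = 4.423077 cm.
Transfer each piece to the horizontal axis through the centroid using Ī + A·d² with d = y − 4.423077:
  flange: d = -3.923077 cm → contributes +340.425 cm⁴
  web: d = 5.076923 cm → contributes +847.5942 cm⁴
Total I = 1188.019 cm⁴.
Radius of gyration: k = √(I/A) = √(1188.019 / 39) = 5.519242 cm.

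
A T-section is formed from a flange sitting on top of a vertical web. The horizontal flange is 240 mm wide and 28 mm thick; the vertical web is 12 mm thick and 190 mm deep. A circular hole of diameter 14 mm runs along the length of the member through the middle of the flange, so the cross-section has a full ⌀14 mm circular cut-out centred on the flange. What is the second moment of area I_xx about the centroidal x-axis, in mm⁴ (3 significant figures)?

Break the section into simple shapes (no overlaps), measuring from the bottom-left corner of the bounding box.
Flange: 240 × 28, A = 6 720 mm², y = 204 mm, Ī = 439 040 mm⁴.
Web: 12 × 190, A = 2 280 mm², y = 95 mm, Ī = 6 859 000 mm⁴.
Hole (subtracted): ⌀14, A = 153.94 mm², y = 204 mm, Ī = 1885.7 mm⁴.
Centroid: ȳ = ΣA·y / ΣA = 175.91 mm.
Transfer each piece to the centroidal x-axis using Ī + A·d² with d = y − 175.91:
  flange: d = 28.094 mm → contributes +5 742 899 mm⁴
  web: d = -80.906 mm → contributes +21 783 433 mm⁴
  hole: d = 28.094 mm → contributes −123 384 mm⁴
Total I = 27 402 949 mm⁴.

I_xx ≈ 2.74 × 10⁷ mm⁴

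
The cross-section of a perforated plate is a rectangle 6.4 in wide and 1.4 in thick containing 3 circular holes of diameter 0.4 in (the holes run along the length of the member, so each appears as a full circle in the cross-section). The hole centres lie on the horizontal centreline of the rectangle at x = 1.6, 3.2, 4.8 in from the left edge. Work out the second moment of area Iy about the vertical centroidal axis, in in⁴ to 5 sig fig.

Treat the section as a set of non-overlapping primitives; coordinates are from the bounding-box lower-left.
Plate: 6.4 × 1.4, A = 8.96 in², x = 3.2 in, Ī = 30.58347 in⁴.
Hole 1 (subtracted): ⌀0.4, A = 0.1256637 in², x = 1.6 in, Ī = 0.001256637 in⁴.
Hole 2 (subtracted): ⌀0.4, A = 0.1256637 in², x = 3.2 in, Ī = 0.001256637 in⁴.
Hole 3 (subtracted): ⌀0.4, A = 0.1256637 in², x = 4.8 in, Ī = 0.001256637 in⁴.
By symmetry the centroid is at mid-width, x̄ = 3.2 in.
Transfer each piece to the vertical centroidal axis using Ī + A·d² with d = x − 3.2:
  plate: d = 0 in → contributes +30.58347 in⁴
  hole 1: d = -1.6 in → contributes −0.3229557 in⁴
  hole 2: d = 0 in → contributes −0.001256637 in⁴
  hole 3: d = 1.6 in → contributes −0.3229557 in⁴
Total I = 29.9363 in⁴.

Iy ≈ 29.936 in⁴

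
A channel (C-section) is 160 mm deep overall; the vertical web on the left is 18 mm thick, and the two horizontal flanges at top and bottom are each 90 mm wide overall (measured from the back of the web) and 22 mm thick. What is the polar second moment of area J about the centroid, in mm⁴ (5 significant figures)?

Treat the section as a set of non-overlapping primitives; coordinates are from the bounding-box lower-left.
Web: 18 × 160, A = 2 880 mm², y = 80 mm, Ī = 6 144 000 mm⁴.
Top flange (beyond web): 72 × 22, A = 1 584 mm², y = 149 mm, Ī = 63 888 mm⁴.
Bottom flange (beyond web): 72 × 22, A = 1 584 mm², y = 11 mm, Ī = 63 888 mm⁴.
By symmetry the centroid is at mid-height, ȳ = 80 mm.
Transfer each piece to the centroidal x-axis using Ī + A·d² with d = y − 80:
  web: d = 0 mm → contributes +6 144 000 mm⁴
  top flange (beyond web): d = 69 mm → contributes +7 605 312 mm⁴
  bottom flange (beyond web): d = -69 mm → contributes +7 605 312 mm⁴
Total I = 21 354 624 mm⁴.
For the y-axis: x̄ = 32.57143 mm.
Repeating about the centroidal y-axis gives I_y = 4 501 193 mm⁴.
Polar second moment: J = I_x + I_y = 25 855 817 mm⁴.

J ≈ 2.5856 × 10⁷ mm⁴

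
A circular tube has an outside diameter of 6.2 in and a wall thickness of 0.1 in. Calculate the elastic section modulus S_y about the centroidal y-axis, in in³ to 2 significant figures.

Treat the section as a set of non-overlapping primitives; coordinates are from the bounding-box lower-left.
Outer circle: ⌀6.2, A = 30.19 in², x = 3.1 in, Ī = 72.53 in⁴.
Bore (subtracted): ⌀6, A = 28.27 in², x = 3.1 in, Ī = 63.62 in⁴.
By symmetry the centroid is at mid-width, x̄ = 3.1 in.
All pieces are centred on the centroidal y-axis, so I = ΣĪ (holes subtracted) = 8.916 in⁴.
Extreme fibre distance c = 3.1 in; S = I/c = 2.876 in³.

S_y ≈ 2.9 in³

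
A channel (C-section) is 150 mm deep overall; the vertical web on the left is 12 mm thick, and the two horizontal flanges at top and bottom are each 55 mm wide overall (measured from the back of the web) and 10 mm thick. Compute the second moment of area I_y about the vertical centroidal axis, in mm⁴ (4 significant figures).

Split into non-overlapping primitives; take the origin at the lower-left of the bounding box.
Web: 12 × 150, A = 1 800 mm², x = 6 mm, Ī = 21 600 mm⁴.
Top flange (beyond web): 43 × 10, A = 430 mm², x = 33.5 mm, Ī = 66255.8 mm⁴.
Bottom flange (beyond web): 43 × 10, A = 430 mm², x = 33.5 mm, Ī = 66255.8 mm⁴.
Centroid: x̄ = ΣA·x / ΣA = 14.891 mm.
Transfer each piece to the vertical centroidal axis using Ī + A·d² with d = x − 14.891:
  web: d = -8.89098 mm → contributes +163 889 mm⁴
  top flange (beyond web): d = 18.609 mm → contributes +215 163 mm⁴
  bottom flange (beyond web): d = 18.609 mm → contributes +215 163 mm⁴
Total I = 594 215 mm⁴.

I_y ≈ 5.942 × 10⁵ mm⁴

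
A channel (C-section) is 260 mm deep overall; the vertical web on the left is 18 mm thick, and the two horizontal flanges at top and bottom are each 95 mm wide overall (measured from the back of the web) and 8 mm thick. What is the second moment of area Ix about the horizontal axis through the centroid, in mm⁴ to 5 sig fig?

Break the section into simple shapes (no overlaps), measuring from the bottom-left corner of the bounding box.
Web: 18 × 260, A = 4 680 mm², y = 130 mm, Ī = 26 364 000 mm⁴.
Top flange (beyond web): 77 × 8, A = 616 mm², y = 256 mm, Ī = 3285.333 mm⁴.
Bottom flange (beyond web): 77 × 8, A = 616 mm², y = 4 mm, Ī = 3285.333 mm⁴.
By symmetry the centroid is at mid-height, ȳ = 130 mm.
Transfer each piece to the horizontal axis through the centroid using Ī + A·d² with d = y − 130:
  web: d = 0 mm → contributes +26 364 000 mm⁴
  top flange (beyond web): d = 126 mm → contributes +9 782 901 mm⁴
  bottom flange (beyond web): d = -126 mm → contributes +9 782 901 mm⁴
Total I = 45 929 803 mm⁴.

Ix ≈ 4.5930 × 10⁷ mm⁴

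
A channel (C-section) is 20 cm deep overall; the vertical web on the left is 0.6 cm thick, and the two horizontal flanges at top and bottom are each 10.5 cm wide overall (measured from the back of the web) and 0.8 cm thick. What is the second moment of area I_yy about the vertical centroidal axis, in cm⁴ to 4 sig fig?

Break the section into simple shapes (no overlaps), measuring from the bottom-left corner of the bounding box.
Web: 0.6 × 20, A = 12 cm², x = 0.3 cm, Ī = 0.36 cm⁴.
Top flange (beyond web): 9.9 × 0.8, A = 7.92 cm², x = 5.55 cm, Ī = 64.6866 cm⁴.
Bottom flange (beyond web): 9.9 × 0.8, A = 7.92 cm², x = 5.55 cm, Ī = 64.6866 cm⁴.
Centroid: x̄ = ΣA·x / ΣA = 3.28707 cm.
Transfer each piece to the vertical centroidal axis using Ī + A·d² with d = x − 3.28707:
  web: d = -2.98707 cm → contributes +107.431 cm⁴
  top flange (beyond web): d = 2.26293 cm → contributes +105.244 cm⁴
  bottom flange (beyond web): d = 2.26293 cm → contributes +105.244 cm⁴
Total I = 317.919 cm⁴.

I_yy ≈ 317.9 cm⁴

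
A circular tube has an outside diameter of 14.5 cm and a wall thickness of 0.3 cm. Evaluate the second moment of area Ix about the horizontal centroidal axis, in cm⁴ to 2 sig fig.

Break the section into simple shapes (no overlaps), measuring from the bottom-left corner of the bounding box.
Outer circle: ⌀14.5, A = 165.1 cm², y = 7.25 cm, Ī = 2 170 cm⁴.
Bore (subtracted): ⌀13.9, A = 151.7 cm², y = 7.25 cm, Ī = 1 832 cm⁴.
By symmetry the centroid is at mid-height, ȳ = 7.25 cm.
All pieces are centred on the horizontal centroidal axis, so I = ΣĪ (holes subtracted) = 337.5 cm⁴.

Ix ≈ 340 cm⁴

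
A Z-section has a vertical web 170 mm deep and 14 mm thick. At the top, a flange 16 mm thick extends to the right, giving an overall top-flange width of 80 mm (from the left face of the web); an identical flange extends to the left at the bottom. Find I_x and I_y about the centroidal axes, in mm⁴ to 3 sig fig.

I_x ≈ 1.83 × 10⁷ mm⁴, I_y ≈ 4.18 × 10⁶ mm⁴

Decompose the section into non-overlapping parts with the origin at the bottom-left of its bounding rectangle.
Web: 14 × 170, A = 2 380 mm², y = 85 mm, Ī = 5 731 833 mm⁴.
Top flange (beyond web): 66 × 16, A = 1 056 mm², y = 162 mm, Ī = 22 528 mm⁴.
Bottom flange (beyond web): 66 × 16, A = 1 056 mm², y = 8 mm, Ī = 22 528 mm⁴.
Centroid: ȳ = ΣA·y / ΣA = 85 mm.
Transfer each piece to the centroidal x-axis using Ī + A·d² with d = y − 85:
  web: d = 0 mm → contributes +5 731 833 mm⁴
  top flange (beyond web): d = 77 mm → contributes +6 283 552 mm⁴
  bottom flange (beyond web): d = -77 mm → contributes +6 283 552 mm⁴
Total I = 18 298 937 mm⁴.
For the y-axis: x̄ = 73 mm.
Repeating about the centroidal y-axis gives I_y = 4 184 729 mm⁴.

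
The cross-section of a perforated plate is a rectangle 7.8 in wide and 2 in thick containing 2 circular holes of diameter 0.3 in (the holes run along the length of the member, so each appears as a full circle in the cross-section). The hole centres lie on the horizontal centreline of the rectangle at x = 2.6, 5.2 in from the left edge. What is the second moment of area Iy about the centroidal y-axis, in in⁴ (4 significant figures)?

Treat the section as a set of non-overlapping primitives; coordinates are from the bounding-box lower-left.
Plate: 7.8 × 2, A = 15.6 in², x = 3.9 in, Ī = 79.092 in⁴.
Hole 1 (subtracted): ⌀0.3, A = 0.0706858 in², x = 2.6 in, Ī = 0.000397608 in⁴.
Hole 2 (subtracted): ⌀0.3, A = 0.0706858 in², x = 5.2 in, Ī = 0.000397608 in⁴.
By symmetry the centroid is at mid-width, x̄ = 3.9 in.
Transfer each piece to the centroidal y-axis using Ī + A·d² with d = x − 3.9:
  plate: d = 0 in → contributes +79.092 in⁴
  hole 1: d = -1.3 in → contributes −0.119857 in⁴
  hole 2: d = 1.3 in → contributes −0.119857 in⁴
Total I = 78.8523 in⁴.

Iy ≈ 78.85 in⁴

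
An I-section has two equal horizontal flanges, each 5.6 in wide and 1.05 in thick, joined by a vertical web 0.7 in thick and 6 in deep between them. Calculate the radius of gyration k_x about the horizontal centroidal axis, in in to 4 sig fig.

Treat the section as a set of non-overlapping primitives; coordinates are from the bounding-box lower-left.
Bottom flange: 5.6 × 1.05, A = 5.88 in², y = 0.525 in, Ī = 0.540225 in⁴.
Web: 0.7 × 6, A = 4.2 in², y = 4.05 in, Ī = 12.6 in⁴.
Top flange: 5.6 × 1.05, A = 5.88 in², y = 7.575 in, Ī = 0.540225 in⁴.
By symmetry the centroid is at mid-height, ȳ = 4.05 in.
Transfer each piece to the horizontal centroidal axis using Ī + A·d² with d = y − 4.05:
  bottom flange: d = -3.525 in → contributes +73.6029 in⁴
  web: d = 0 in → contributes +12.6 in⁴
  top flange: d = 3.525 in → contributes +73.6029 in⁴
Total I = 159.806 in⁴.
Radius of gyration: k = √(I/A) = √(159.806 / 15.96) = 3.16432 in.

k_x ≈ 3.164 in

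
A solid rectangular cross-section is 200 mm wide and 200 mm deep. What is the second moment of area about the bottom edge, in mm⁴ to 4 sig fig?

I_base ≈ 5.333 × 10⁸ mm⁴

The section: 200 × 200, A = 40 000 mm², y = 100 mm, Ī = 133 333 333 mm⁴.
Transfer it to a horizontal axis along the bottom face using Ī + A·d² with d = y − 0:
  the section: d = 100 mm → contributes +533 333 333 mm⁴
Total I = 533 333 333 mm⁴.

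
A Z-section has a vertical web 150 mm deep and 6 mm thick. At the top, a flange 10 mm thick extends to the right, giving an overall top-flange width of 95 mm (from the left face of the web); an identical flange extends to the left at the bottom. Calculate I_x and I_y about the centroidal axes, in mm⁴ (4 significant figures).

Treat the section as a set of non-overlapping primitives; coordinates are from the bounding-box lower-left.
Web: 6 × 150, A = 900 mm², y = 75 mm, Ī = 1 687 500 mm⁴.
Top flange (beyond web): 89 × 10, A = 890 mm², y = 145 mm, Ī = 7416.67 mm⁴.
Bottom flange (beyond web): 89 × 10, A = 890 mm², y = 5 mm, Ī = 7416.67 mm⁴.
Centroid: ȳ = ΣA·y / ΣA = 75 mm.
Transfer each piece to the centroidal x-axis using Ī + A·d² with d = y − 75:
  web: d = 0 mm → contributes +1 687 500 mm⁴
  top flange (beyond web): d = 70 mm → contributes +4 368 417 mm⁴
  bottom flange (beyond web): d = -70 mm → contributes +4 368 417 mm⁴
Total I = 10 424 333 mm⁴.
For the y-axis: x̄ = 92 mm.
Repeating about the centroidal y-axis gives I_y = 5 193 773 mm⁴.

I_x ≈ 1.042 × 10⁷ mm⁴, I_y ≈ 5.194 × 10⁶ mm⁴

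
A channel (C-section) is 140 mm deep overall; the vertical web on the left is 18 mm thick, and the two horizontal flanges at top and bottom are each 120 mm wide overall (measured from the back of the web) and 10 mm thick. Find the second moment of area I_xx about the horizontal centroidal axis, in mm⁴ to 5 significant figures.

I_xx ≈ 1.2752 × 10⁷ mm⁴

Break the section into simple shapes (no overlaps), measuring from the bottom-left corner of the bounding box.
Web: 18 × 140, A = 2 520 mm², y = 70 mm, Ī = 4 116 000 mm⁴.
Top flange (beyond web): 102 × 10, A = 1 020 mm², y = 135 mm, Ī = 8 500 mm⁴.
Bottom flange (beyond web): 102 × 10, A = 1 020 mm², y = 5 mm, Ī = 8 500 mm⁴.
By symmetry the centroid is at mid-height, ȳ = 70 mm.
Transfer each piece to the horizontal centroidal axis using Ī + A·d² with d = y − 70:
  web: d = 0 mm → contributes +4 116 000 mm⁴
  top flange (beyond web): d = 65 mm → contributes +4 318 000 mm⁴
  bottom flange (beyond web): d = -65 mm → contributes +4 318 000 mm⁴
Total I = 12 752 000 mm⁴.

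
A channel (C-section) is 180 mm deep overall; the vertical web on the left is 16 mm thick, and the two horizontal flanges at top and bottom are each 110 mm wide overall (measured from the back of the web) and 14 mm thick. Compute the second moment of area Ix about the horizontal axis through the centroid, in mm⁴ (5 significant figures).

Break the section into simple shapes (no overlaps), measuring from the bottom-left corner of the bounding box.
Web: 16 × 180, A = 2 880 mm², y = 90 mm, Ī = 7 776 000 mm⁴.
Top flange (beyond web): 94 × 14, A = 1 316 mm², y = 173 mm, Ī = 21494.67 mm⁴.
Bottom flange (beyond web): 94 × 14, A = 1 316 mm², y = 7 mm, Ī = 21494.67 mm⁴.
By symmetry the centroid is at mid-height, ȳ = 90 mm.
Transfer each piece to the horizontal axis through the centroid using Ī + A·d² with d = y − 90:
  web: d = 0 mm → contributes +7 776 000 mm⁴
  top flange (beyond web): d = 83 mm → contributes +9 087 419 mm⁴
  bottom flange (beyond web): d = -83 mm → contributes +9 087 419 mm⁴
Total I = 25 950 837 mm⁴.

Ix ≈ 2.5951 × 10⁷ mm⁴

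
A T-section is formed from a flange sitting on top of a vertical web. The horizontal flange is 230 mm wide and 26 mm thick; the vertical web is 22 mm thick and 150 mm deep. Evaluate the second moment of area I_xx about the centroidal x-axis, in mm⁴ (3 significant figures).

Treat the section as a set of non-overlapping primitives; coordinates are from the bounding-box lower-left.
Flange: 230 × 26, A = 5 980 mm², y = 163 mm, Ī = 336 873 mm⁴.
Web: 22 × 150, A = 3 300 mm², y = 75 mm, Ī = 6 187 500 mm⁴.
Centroid: ȳ = ΣA·y / ΣA = 131.71 mm.
Transfer each piece to the centroidal x-axis using Ī + A·d² with d = y − 131.71:
  flange: d = 31.293 mm → contributes +6 192 838 mm⁴
  web: d = -56.707 mm → contributes +16 799 218 mm⁴
Total I = 22 992 056 mm⁴.

I_xx ≈ 2.30 × 10⁷ mm⁴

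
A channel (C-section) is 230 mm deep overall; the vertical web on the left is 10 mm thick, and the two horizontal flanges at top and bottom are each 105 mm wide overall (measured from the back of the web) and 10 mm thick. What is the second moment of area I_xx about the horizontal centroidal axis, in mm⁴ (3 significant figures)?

Break the section into simple shapes (no overlaps), measuring from the bottom-left corner of the bounding box.
Web: 10 × 230, A = 2 300 mm², y = 115 mm, Ī = 10 139 167 mm⁴.
Top flange (beyond web): 95 × 10, A = 950 mm², y = 225 mm, Ī = 7916.7 mm⁴.
Bottom flange (beyond web): 95 × 10, A = 950 mm², y = 5 mm, Ī = 7916.7 mm⁴.
By symmetry the centroid is at mid-height, ȳ = 115 mm.
Transfer each piece to the horizontal centroidal axis using Ī + A·d² with d = y − 115:
  web: d = 0 mm → contributes +10 139 167 mm⁴
  top flange (beyond web): d = 110 mm → contributes +11 502 917 mm⁴
  bottom flange (beyond web): d = -110 mm → contributes +11 502 917 mm⁴
Total I = 33 145 000 mm⁴.

I_xx ≈ 3.31 × 10⁷ mm⁴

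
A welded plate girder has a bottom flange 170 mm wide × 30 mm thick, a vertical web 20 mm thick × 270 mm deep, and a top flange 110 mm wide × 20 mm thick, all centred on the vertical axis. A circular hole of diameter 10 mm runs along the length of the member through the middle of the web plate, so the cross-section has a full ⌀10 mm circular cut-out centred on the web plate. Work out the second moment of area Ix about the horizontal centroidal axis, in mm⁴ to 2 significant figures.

Split into non-overlapping primitives; take the origin at the lower-left of the bounding box.
Bottom plate: 170 × 30, A = 5 100 mm², y = 15 mm, Ī = 382 500 mm⁴.
Web plate: 20 × 270, A = 5 400 mm², y = 165 mm, Ī = 32 805 000 mm⁴.
Top plate: 110 × 20, A = 2 200 mm², y = 310 mm, Ī = 73 333 mm⁴.
Hole (subtracted): ⌀10, A = 78.54 mm², y = 165 mm, Ī = 490.9 mm⁴.
Centroid: ȳ = ΣA·y / ΣA = 129.7 mm.
Transfer each piece to the horizontal centroidal axis using Ī + A·d² with d = y − 129.7:
  bottom plate: d = -114.7 mm → contributes +67 435 699 mm⁴
  web plate: d = 35.34 mm → contributes +39 547 862 mm⁴
  top plate: d = 180.3 mm → contributes +71 620 202 mm⁴
  hole: d = 35.34 mm → contributes −98 562 mm⁴
Total I = 178 505 201 mm⁴.

Ix ≈ 1.8 × 10⁸ mm⁴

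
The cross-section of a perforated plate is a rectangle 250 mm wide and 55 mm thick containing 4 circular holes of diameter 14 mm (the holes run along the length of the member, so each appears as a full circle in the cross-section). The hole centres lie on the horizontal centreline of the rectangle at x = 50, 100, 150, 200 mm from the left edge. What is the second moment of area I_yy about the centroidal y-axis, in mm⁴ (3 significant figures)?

Decompose the section into non-overlapping parts with the origin at the bottom-left of its bounding rectangle.
Plate: 250 × 55, A = 13 750 mm², x = 125 mm, Ī = 71 614 583 mm⁴.
Hole 1 (subtracted): ⌀14, A = 153.94 mm², x = 50 mm, Ī = 1885.7 mm⁴.
Hole 2 (subtracted): ⌀14, A = 153.94 mm², x = 100 mm, Ī = 1885.7 mm⁴.
Hole 3 (subtracted): ⌀14, A = 153.94 mm², x = 150 mm, Ī = 1885.7 mm⁴.
Hole 4 (subtracted): ⌀14, A = 153.94 mm², x = 200 mm, Ī = 1885.7 mm⁴.
By symmetry the centroid is at mid-width, x̄ = 125 mm.
Transfer each piece to the centroidal y-axis using Ī + A·d² with d = x − 125:
  plate: d = 0 mm → contributes +71 614 583 mm⁴
  hole 1: d = -75 mm → contributes −867 787 mm⁴
  hole 2: d = -25 mm → contributes −98 097 mm⁴
  hole 3: d = 25 mm → contributes −98 097 mm⁴
  hole 4: d = 75 mm → contributes −867 787 mm⁴
Total I = 69 682 815 mm⁴.

I_yy ≈ 6.97 × 10⁷ mm⁴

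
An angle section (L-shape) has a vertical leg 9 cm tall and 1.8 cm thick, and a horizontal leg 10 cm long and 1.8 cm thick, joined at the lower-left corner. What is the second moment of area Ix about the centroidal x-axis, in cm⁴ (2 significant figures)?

Ix ≈ 210 cm⁴

Decompose the section into non-overlapping parts with the origin at the bottom-left of its bounding rectangle.
Vertical leg: 1.8 × 9, A = 16.2 cm², y = 4.5 cm, Ī = 109.4 cm⁴.
Horizontal leg (remainder): 8.2 × 1.8, A = 14.76 cm², y = 0.9 cm, Ī = 3.985 cm⁴.
Centroid: ȳ = ΣA·y / ΣA = 2.784 cm.
Transfer each piece to the centroidal x-axis using Ī + A·d² with d = y − 2.784:
  vertical leg: d = 1.716 cm → contributes +157.1 cm⁴
  horizontal leg (remainder): d = -1.884 cm → contributes +56.36 cm⁴
Total I = 213.4 cm⁴.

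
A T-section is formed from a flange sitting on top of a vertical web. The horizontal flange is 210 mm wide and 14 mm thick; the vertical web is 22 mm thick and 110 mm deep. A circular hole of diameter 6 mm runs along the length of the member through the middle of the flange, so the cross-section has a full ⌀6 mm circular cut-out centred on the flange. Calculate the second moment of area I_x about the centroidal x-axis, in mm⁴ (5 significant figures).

Treat the section as a set of non-overlapping primitives; coordinates are from the bounding-box lower-left.
Flange: 210 × 14, A = 2 940 mm², y = 117 mm, Ī = 48 020 mm⁴.
Web: 22 × 110, A = 2 420 mm², y = 55 mm, Ī = 2 440 167 mm⁴.
Hole (subtracted): ⌀6, A = 28.27433 mm², y = 117 mm, Ī = 63.61725 mm⁴.
Centroid: ȳ = ΣA·y / ΣA = 88.85902 mm.
Transfer each piece to the centroidal x-axis using Ī + A·d² with d = y − 88.85902:
  flange: d = 28.14098 mm → contributes +2 376 250 mm⁴
  web: d = -33.85902 mm → contributes +5 214 535 mm⁴
  hole: d = 28.14098 mm → contributes −22454.48 mm⁴
Total I = 7 568 330 mm⁴.

I_x ≈ 7.5683 × 10⁶ mm⁴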